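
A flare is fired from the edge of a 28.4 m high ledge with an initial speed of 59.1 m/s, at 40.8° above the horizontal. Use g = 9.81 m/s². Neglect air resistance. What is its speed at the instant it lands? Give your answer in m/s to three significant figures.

Resolve: vₓ = 59.10 cos 40.8° = 44.74 m/s and v_y0 = 59.10 sin 40.8° = 38.62 m/s.
Vertical motion (up positive, ground at y = 0): 4.905 t² − (38.62) t − 28.4 = 0, so t = (38.62 + √(38.62² + 2·9.81·28.4)) / 9.81 = (38.62 + 45.26) / 9.81 = 8.550 s.
Vertical velocity at impact: v_y = v_y0 − g t = 38.62 − 9.81 × 8.550 = −45.26 m/s.
Speed: |v| = √(vₓ² + v_y²) = √(44.74² + 45.26²) = 63.64 m/s.

63.6 m/s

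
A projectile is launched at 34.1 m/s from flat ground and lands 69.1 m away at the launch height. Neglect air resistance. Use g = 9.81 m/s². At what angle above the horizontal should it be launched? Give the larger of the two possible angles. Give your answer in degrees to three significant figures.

From R = (v₀²/g) sin 2θ: sin 2θ = 9.81 × 69.1 / 1162.8 = 0.5830.
2θ = 35.66° or 180° − 35.66° = 144.3°, so θ = 17.83° or 72.17°.
The larger angle is 72.17°.

72.2°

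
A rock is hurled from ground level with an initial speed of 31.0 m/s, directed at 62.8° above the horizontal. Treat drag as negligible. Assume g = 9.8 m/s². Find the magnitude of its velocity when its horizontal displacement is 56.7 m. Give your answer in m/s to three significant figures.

18.3 m/s

Resolve: vₓ = 31.00 cos 62.8° = 14.17 m/s and v_y0 = 31.00 sin 62.8° = 27.57 m/s.
At x = 56.7 m, t = x/vₓ = 56.7/14.17 = 4.001 s.
Vertical velocity there: v_y = v_y0 − g t = 27.57 − 9.80 × 4.001 = −11.64 m/s.
Speed: √(vₓ² + v_y²) = √(14.17² + 11.64²) = 18.34 m/s.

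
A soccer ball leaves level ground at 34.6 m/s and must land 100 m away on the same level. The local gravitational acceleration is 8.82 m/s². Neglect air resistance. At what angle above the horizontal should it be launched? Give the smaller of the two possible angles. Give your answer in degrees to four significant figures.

Level-ground range R = v₀² sin(2θ)/g ⇒ sin(2θ) = gR/v₀² = 8.82 × 100 / 34.6² = 0.7367.
2θ = 47.45° or 180° − 47.45° = 132.5°, so θ = 23.73° or 66.27°.
The smaller angle is 23.73°.

23.73°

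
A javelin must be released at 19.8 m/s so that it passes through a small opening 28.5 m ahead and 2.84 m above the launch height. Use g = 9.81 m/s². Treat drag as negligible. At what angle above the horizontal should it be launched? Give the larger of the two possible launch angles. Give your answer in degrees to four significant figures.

65.86°

Trajectory: y = x tanθ − g x² (1 + tan²θ)/(2v₀²). With x = 28.5, y = 2.84, v₀ = 19.8, g = 9.81:
10.16 tan²θ − 28.5 tanθ + (13.00) = 0.
tanθ = [28.5 ± √(28.5² − 4 × 10.16 × (13.00))] / (2 × 10.16) = (28.5 ± 16.84) / 20.32, giving tanθ = 0.5735 or 2.231.
θ = 29.83° or 65.86°; the larger is 65.86°.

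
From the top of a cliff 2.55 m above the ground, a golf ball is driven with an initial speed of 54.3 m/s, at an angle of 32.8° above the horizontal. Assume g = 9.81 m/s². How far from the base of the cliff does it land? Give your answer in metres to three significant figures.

278 m

Components: vₓ = 54.30 cos 32.8° = 45.64 m/s, v_y0 = 54.30 sin 32.8° = 29.41 m/s.
With up positive and y = 0 at the ground: y(t) = 2.55 + (29.41) t − 4.905 t². Setting y = 0 and taking the positive root: t = [29.41 + √(29.41² + 2·9.81·2.55)] / 9.81 = (29.41 + 30.25) / 9.81 = 6.082 s.
Horizontal distance: R = vₓ t = 45.64 × 6.082 = 277.6 m.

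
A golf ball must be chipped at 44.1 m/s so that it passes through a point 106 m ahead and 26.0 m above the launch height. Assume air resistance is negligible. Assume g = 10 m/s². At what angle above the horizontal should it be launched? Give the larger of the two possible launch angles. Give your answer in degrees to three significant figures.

71.8°

Trajectory: y = x tanθ − g x² (1 + tan²θ)/(2v₀²). With x = 106, y = 26.0, v₀ = 44.1, g = 10.0:
28.89 tan²θ − 106 tanθ + (54.89) = 0.
tanθ = [106 ± √(106² − 4 × 28.89 × (54.89))] / (2 × 28.89) = (106 ± 69.96) / 57.77, giving tanθ = 0.6239 or 3.046.
θ = 31.96° or 71.82°; the larger is 71.82°.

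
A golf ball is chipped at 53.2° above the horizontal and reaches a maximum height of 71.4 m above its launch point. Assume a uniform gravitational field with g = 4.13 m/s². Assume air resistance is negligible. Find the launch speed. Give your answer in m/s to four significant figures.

30.33 m/s

At the peak v_y = 0, so v_y0 = √(2gH) = √(2 × 4.13 × 71.4) = 24.29 m/s.
v_y0 = v₀ sin θ ⇒ v₀ = 24.29 / sin 53.2° = 30.33 m/s.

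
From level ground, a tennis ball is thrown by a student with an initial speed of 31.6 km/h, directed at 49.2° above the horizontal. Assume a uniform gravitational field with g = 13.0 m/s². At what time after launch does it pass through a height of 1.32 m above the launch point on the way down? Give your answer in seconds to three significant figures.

Convert: 31.6 km/h = 31.6/3.6 = 8.778 m/s.
Horizontal component vₓ = 8.778 cos 49.2° = 5.736 m/s; vertical v_y0 = 8.778 sin 49.2° = 6.645 m/s.
Set y = v_y0 t − ½ g t² = 1.32: 6.500 t² − 6.645 t + 1.32 = 0.
Quadratic formula: t = (6.645 ± √9.8325) / 13.0 = (6.645 ± 3.136) / 13.0 → t = 0.2699 s or 0.7523 s.
The descending-branch root is 0.7523 s.

0.752 s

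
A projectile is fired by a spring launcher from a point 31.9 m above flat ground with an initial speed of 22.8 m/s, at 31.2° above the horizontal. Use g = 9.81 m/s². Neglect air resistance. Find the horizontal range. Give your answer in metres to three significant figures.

Components: vₓ = 22.80 cos 31.2° = 19.50 m/s, v_y0 = 22.80 sin 31.2° = 11.81 m/s.
The projectile lands when y = 31.9 + (11.81) t − ½·9.81·t² = 0. Positive root: t = (11.81 + √(11.81² + 2·9.81·31.9)) / 9.81 = (11.81 + 27.67) / 9.81 = 4.024 s.
Horizontal distance: R = vₓ t = 19.50 × 4.024 = 78.48 m.

78.5 m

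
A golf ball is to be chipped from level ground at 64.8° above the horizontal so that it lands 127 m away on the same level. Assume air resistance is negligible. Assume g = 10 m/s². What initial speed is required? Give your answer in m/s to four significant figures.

Level-ground range: R = v₀² sin(2θ)/g, so v₀ = √(gR / sin 2θ).
v₀ = √(10.0 × 127 / sin 129.6°) = √(1270 / 0.7705) = √1648.3 = 40.60 m/s.

40.60 m/s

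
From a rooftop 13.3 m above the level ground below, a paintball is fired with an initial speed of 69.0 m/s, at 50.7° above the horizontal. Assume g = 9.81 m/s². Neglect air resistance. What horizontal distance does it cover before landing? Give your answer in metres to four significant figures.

Resolve: vₓ = 69.00 cos 50.7° = 43.70 m/s and v_y0 = 69.00 sin 50.7° = 53.39 m/s.
Vertical motion (up positive, ground at y = 0): 4.905 t² − (53.39) t − 13.3 = 0, so t = (53.39 + √(53.39² + 2·9.81·13.3)) / 9.81 = (53.39 + 55.79) / 9.81 = 11.13 s.
Horizontal distance: R = vₓ t = 43.70 × 11.13 = 486.4 m.

486.4 m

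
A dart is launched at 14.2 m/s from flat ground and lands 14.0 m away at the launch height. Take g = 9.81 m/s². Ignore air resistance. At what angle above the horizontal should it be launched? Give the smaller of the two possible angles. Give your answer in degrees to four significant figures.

21.47°

R = v₀² sin 2θ / g gives sin 2θ = gR/v₀² = 9.81·14.0/14.2² = 0.6811.
2θ = 42.93° or 180° − 42.93° = 137.1°, so θ = 21.47° or 68.53°.
The smaller angle is 21.47°.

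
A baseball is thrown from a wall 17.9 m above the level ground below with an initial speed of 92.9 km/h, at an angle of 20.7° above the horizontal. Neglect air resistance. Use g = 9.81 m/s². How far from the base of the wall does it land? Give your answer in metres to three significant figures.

73.7 m

Convert: 92.9 km/h = 92.9/3.6 = 25.81 m/s.
vₓ = 25.81 cos 20.7° = 24.14 m/s; v_y0 = 25.81 sin 20.7° = 9.122 m/s.
With up positive and y = 0 at the ground: y(t) = 17.9 + (9.122) t − 4.905 t². Setting y = 0 and taking the positive root: t = [9.122 + √(9.122² + 2·9.81·17.9)] / 9.81 = (9.122 + 20.84) / 9.81 = 3.054 s.
Horizontal distance: R = vₓ t = 24.14 × 3.054 = 73.73 m.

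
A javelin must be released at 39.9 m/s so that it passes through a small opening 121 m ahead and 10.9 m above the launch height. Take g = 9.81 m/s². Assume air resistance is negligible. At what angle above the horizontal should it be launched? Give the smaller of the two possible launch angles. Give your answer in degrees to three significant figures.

Trajectory: y = x tanθ − g x² (1 + tan²θ)/(2v₀²). With x = 121, y = 10.9, v₀ = 39.9, g = 9.81:
45.11 tan²θ − 121 tanθ + (56.01) = 0.
tanθ = [121 ± √(121² − 4 × 45.11 × (56.01))] / (2 × 45.11) = (121 ± 67.34) / 90.22, giving tanθ = 0.5948 or 2.088.
θ = 30.74° or 64.40°; the smaller is 30.74°.

30.7°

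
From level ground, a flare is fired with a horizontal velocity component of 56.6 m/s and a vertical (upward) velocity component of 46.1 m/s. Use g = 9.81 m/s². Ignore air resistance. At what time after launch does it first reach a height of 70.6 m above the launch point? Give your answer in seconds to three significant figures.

Require v_y0 t − ½ g t² = 70.6, i.e. 4.905 t² − 46.10 t + 70.6 = 0.
Quadratic formula: t = (46.10 ± √740.04) / 9.81 = (46.10 ± 27.20) / 9.81 → t = 1.926 s or 7.472 s.
The first (ascending) time is 1.926 s.

1.93 s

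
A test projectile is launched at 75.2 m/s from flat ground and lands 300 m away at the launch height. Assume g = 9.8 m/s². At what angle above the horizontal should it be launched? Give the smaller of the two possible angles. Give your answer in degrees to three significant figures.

R = v₀² sin 2θ / g gives sin 2θ = gR/v₀² = 9.80·300/75.2² = 0.5199.
2θ = 31.32° or 180° − 31.32° = 148.7°, so θ = 15.66° or 74.34°.
The smaller angle is 15.66°.

15.7°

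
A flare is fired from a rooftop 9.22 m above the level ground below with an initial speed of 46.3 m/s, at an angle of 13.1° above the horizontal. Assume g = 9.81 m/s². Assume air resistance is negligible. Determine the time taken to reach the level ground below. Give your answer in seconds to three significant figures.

2.81 s

Resolve: vₓ = 46.30 cos 13.1° = 45.10 m/s and v_y0 = 46.30 sin 13.1° = 10.49 m/s.
With up positive and y = 0 at the ground: y(t) = 9.22 + (10.49) t − 4.905 t². Setting y = 0 and taking the positive root: t = [10.49 + √(10.49² + 2·9.81·9.22)] / 9.81 = (10.49 + 17.06) / 9.81 = 2.809 s.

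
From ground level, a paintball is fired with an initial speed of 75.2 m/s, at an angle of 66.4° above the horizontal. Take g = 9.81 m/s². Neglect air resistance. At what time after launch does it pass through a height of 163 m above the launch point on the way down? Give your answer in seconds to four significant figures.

11.04 s

Components: vₓ = 75.20 cos 66.4° = 30.11 m/s, v_y0 = 75.20 sin 66.4° = 68.91 m/s.
Set y = v_y0 t − ½ g t² = 163: 4.905 t² − 68.91 t + 163 = 0.
t = [68.91 ± √(68.91² − 2·9.81·163)] / 9.81 = (68.91 ± 39.38) / 9.81, so t = 3.010 s or t = 11.04 s.
The descending-branch root is 11.04 s.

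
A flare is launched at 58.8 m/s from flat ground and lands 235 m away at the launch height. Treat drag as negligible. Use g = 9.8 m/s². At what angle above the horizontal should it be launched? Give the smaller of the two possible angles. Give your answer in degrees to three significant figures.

Level-ground range R = v₀² sin(2θ)/g ⇒ sin(2θ) = gR/v₀² = 9.80 × 235 / 58.8² = 0.6661.
2θ = 41.77° or 180° − 41.77° = 138.2°, so θ = 20.88° or 69.12°.
The smaller angle is 20.88°.

20.9°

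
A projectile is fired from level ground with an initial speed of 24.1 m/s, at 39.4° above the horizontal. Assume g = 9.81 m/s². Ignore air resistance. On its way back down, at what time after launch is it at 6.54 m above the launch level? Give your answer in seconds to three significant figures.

2.61 s

Resolve: vₓ = 24.10 cos 39.4° = 18.62 m/s and v_y0 = 24.10 sin 39.4° = 15.30 m/s.
Require v_y0 t − ½ g t² = 6.54, i.e. 4.905 t² − 15.30 t + 6.54 = 0.
Quadratic formula: t = (15.30 ± √105.68) / 9.81 = (15.30 ± 10.28) / 9.81 → t = 0.5114 s or 2.607 s.
The descending-branch root is 2.607 s.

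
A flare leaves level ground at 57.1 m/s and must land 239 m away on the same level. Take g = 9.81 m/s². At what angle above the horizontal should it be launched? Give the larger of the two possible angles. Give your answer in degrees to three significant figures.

67.0°

R = v₀² sin 2θ / g gives sin 2θ = gR/v₀² = 9.81·239/57.1² = 0.7191.
2θ = 45.98° or 180° − 45.98° = 134.0°, so θ = 22.99° or 67.01°.
The larger angle is 67.01°.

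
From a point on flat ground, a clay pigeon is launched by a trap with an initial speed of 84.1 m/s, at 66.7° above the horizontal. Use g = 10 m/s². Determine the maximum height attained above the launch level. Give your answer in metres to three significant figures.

298 m

Resolve: vₓ = 84.10 cos 66.7° = 33.27 m/s and v_y0 = 84.10 sin 66.7° = 77.24 m/s.
Peak height H = v_y0² / (2g) = 5966.2 / 20.00 = 298.3 m.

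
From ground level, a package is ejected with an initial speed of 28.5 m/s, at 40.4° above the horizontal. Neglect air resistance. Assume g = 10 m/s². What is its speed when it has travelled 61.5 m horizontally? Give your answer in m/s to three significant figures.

23.8 m/s

vₓ = 28.50 cos 40.4° = 21.70 m/s; v_y0 = 28.50 sin 40.4° = 18.47 m/s.
x = vₓ t ⇒ t = 61.5/21.70 = 2.834 s.
Vertical velocity there: v_y = v_y0 − g t = 18.47 − 10.0 × 2.834 = −9.865 m/s.
Speed: √(vₓ² + v_y²) = √(21.70² + 9.865²) = 23.84 m/s.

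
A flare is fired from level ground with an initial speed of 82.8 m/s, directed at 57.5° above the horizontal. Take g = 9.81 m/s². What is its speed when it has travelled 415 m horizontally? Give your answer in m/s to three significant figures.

49.5 m/s

Resolve: vₓ = 82.80 cos 57.5° = 44.49 m/s and v_y0 = 82.80 sin 57.5° = 69.83 m/s.
Time to reach x = 415 m: t = x/vₓ = 415/44.49 = 9.328 s.
Vertical velocity there: v_y = v_y0 − g t = 69.83 − 9.81 × 9.328 = −21.68 m/s.
Speed: √(vₓ² + v_y²) = √(44.49² + 21.68²) = 49.49 m/s.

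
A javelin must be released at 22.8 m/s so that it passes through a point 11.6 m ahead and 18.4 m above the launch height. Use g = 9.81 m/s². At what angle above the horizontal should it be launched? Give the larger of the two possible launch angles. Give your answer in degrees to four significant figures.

Trajectory: y = x tanθ − g x² (1 + tan²θ)/(2v₀²). With x = 11.6, y = 18.4, v₀ = 22.8, g = 9.81:
1.270 tan²θ − 11.6 tanθ + (19.67) = 0.
tanθ = [11.6 ± √(11.6² − 4 × 1.270 × (19.67))] / (2 × 1.270) = (11.6 ± 5.888) / 2.539, giving tanθ = 2.250 or 6.887.
θ = 66.03° or 81.74°; the larger is 81.74°.

81.74°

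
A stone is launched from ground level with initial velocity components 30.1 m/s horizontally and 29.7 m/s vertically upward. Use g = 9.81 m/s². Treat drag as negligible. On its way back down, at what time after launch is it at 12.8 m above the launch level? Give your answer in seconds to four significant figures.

5.588 s

Require v_y0 t − ½ g t² = 12.8, i.e. 4.905 t² − 29.70 t + 12.8 = 0.
Quadratic formula: t = (29.70 ± √630.95) / 9.81 = (29.70 ± 25.12) / 9.81 → t = 0.4670 s or 5.588 s.
The descending-branch root is 5.588 s.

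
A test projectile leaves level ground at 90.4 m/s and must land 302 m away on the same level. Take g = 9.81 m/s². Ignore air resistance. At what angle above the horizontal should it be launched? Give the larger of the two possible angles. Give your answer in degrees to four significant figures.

79.37°

Level-ground range R = v₀² sin(2θ)/g ⇒ sin(2θ) = gR/v₀² = 9.81 × 302 / 90.4² = 0.3625.
2θ = 21.26° or 180° − 21.26° = 158.7°, so θ = 10.63° or 79.37°.
The larger angle is 79.37°.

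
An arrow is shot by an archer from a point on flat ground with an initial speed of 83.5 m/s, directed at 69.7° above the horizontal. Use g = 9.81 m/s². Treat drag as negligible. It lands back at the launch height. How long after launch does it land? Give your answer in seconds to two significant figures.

16 s

Horizontal component vₓ = 83.50 cos 69.7° = 28.97 m/s; vertical v_y0 = 83.50 sin 69.7° = 78.31 m/s.
Time of flight on level ground: T = 2 v_y0 / g = 2 × 78.31 / 9.81 = 15.97 s.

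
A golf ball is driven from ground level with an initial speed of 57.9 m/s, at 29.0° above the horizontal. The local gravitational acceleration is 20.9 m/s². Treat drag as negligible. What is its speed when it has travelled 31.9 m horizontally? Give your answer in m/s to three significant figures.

52.8 m/s

vₓ = 57.90 cos 29.0° = 50.64 m/s; v_y0 = 57.90 sin 29.0° = 28.07 m/s.
Time to reach x = 31.9 m: t = x/vₓ = 31.9/50.64 = 0.6299 s.
Vertical velocity there: v_y = v_y0 − g t = 28.07 − 20.9 × 0.6299 = 14.90 m/s.
Speed: √(vₓ² + v_y²) = √(50.64² + 14.90²) = 52.79 m/s.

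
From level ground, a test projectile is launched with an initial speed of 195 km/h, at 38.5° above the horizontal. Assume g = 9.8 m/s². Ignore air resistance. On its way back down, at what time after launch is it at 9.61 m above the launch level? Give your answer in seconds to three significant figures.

Convert: 195 km/h = 195/3.6 = 54.17 m/s.
Components: vₓ = 54.17 cos 38.5° = 42.39 m/s, v_y0 = 54.17 sin 38.5° = 33.72 m/s.
Height y(t) = 33.72 t − 4.900 t² = 9.61 gives 4.900 t² − 33.72 t + 9.61 = 0.
t = [33.72 ± √(33.72² − 2·9.80·9.61)] / 9.80 = (33.72 ± 30.80) / 9.80, so t = 0.2979 s or t = 6.584 s.
The descending-branch root is 6.584 s.

6.58 s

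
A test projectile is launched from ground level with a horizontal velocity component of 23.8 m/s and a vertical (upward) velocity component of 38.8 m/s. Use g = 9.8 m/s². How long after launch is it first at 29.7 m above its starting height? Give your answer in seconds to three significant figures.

Set y = v_y0 t − ½ g t² = 29.7: 4.900 t² − 38.80 t + 29.7 = 0.
t = [38.80 ± √(38.80² − 2·9.80·29.7)] / 9.80 = (38.80 ± 30.39) / 9.80, so t = 0.8586 s or t = 7.060 s.
The first (ascending) time is 0.8586 s.

0.859 s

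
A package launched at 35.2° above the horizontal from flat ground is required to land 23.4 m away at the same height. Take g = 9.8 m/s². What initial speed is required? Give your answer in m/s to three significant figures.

15.6 m/s

From R = (v₀² / g) sin 2θ: v₀ = √(gR / sin 2θ).
v₀ = √(9.80 × 23.4 / sin 70.40°) = √(229.3 / 0.9421) = √243.42 = 15.60 m/s.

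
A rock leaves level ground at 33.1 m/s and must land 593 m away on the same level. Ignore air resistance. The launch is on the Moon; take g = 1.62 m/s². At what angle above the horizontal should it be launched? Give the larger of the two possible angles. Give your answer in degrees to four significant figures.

Level-ground range R = v₀² sin(2θ)/g ⇒ sin(2θ) = gR/v₀² = 1.62 × 593 / 33.1² = 0.8768.
2θ = 61.26° or 180° − 61.26° = 118.7°, so θ = 30.63° or 59.37°.
The larger angle is 59.37°.

59.37°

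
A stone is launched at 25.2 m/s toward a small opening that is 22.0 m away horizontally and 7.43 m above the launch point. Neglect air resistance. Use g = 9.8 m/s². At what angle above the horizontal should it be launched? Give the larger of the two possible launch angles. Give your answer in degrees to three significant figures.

Trajectory: y = x tanθ − g x² (1 + tan²θ)/(2v₀²). With x = 22.0, y = 7.43, v₀ = 25.2, g = 9.80:
3.735 tan²θ − 22.0 tanθ + (11.16) = 0.
tanθ = [22.0 ± √(22.0² − 4 × 3.735 × (11.16))] / (2 × 3.735) = (22.0 ± 17.81) / 7.469, giving tanθ = 0.5609 or 5.330.
θ = 29.29° or 79.37°; the larger is 79.37°.

79.4°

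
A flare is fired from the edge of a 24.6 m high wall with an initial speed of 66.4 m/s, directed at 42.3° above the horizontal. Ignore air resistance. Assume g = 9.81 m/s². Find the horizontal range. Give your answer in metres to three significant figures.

Components: vₓ = 66.40 cos 42.3° = 49.11 m/s, v_y0 = 66.40 sin 42.3° = 44.69 m/s.
The projectile lands when y = 24.6 + (44.69) t − ½·9.81·t² = 0. Positive root: t = (44.69 + √(44.69² + 2·9.81·24.6)) / 9.81 = (44.69 + 49.80) / 9.81 = 9.631 s.
Horizontal distance: R = vₓ t = 49.11 × 9.631 = 473.0 m.

473 m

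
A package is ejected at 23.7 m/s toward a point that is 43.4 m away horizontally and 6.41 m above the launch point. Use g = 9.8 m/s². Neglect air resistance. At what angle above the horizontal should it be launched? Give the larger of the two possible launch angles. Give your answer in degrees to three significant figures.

62.4°

Trajectory: y = x tanθ − g x² (1 + tan²θ)/(2v₀²). With x = 43.4, y = 6.41, v₀ = 23.7, g = 9.80:
16.43 tan²θ − 43.4 tanθ + (22.84) = 0.
tanθ = [43.4 ± √(43.4² − 4 × 16.43 × (22.84))] / (2 × 16.43) = (43.4 ± 19.55) / 32.86, giving tanθ = 0.7257 or 1.916.
θ = 35.97° or 62.43°; the larger is 62.43°.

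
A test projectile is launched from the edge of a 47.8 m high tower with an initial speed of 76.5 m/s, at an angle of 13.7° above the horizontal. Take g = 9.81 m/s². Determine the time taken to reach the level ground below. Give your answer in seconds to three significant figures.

5.47 s

Components: vₓ = 76.50 cos 13.7° = 74.32 m/s, v_y0 = 76.50 sin 13.7° = 18.12 m/s.
With up positive and y = 0 at the ground: y(t) = 47.8 + (18.12) t − 4.905 t². Setting y = 0 and taking the positive root: t = [18.12 + √(18.12² + 2·9.81·47.8)] / 9.81 = (18.12 + 35.58) / 9.81 = 5.474 s.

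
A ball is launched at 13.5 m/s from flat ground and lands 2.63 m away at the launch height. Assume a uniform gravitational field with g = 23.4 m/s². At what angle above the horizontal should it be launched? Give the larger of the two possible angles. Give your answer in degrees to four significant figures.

80.13°

R = v₀² sin 2θ / g gives sin 2θ = gR/v₀² = 23.4·2.63/13.5² = 0.3377.
2θ = 19.74° or 180° − 19.74° = 160.3°, so θ = 9.868° or 80.13°.
The larger angle is 80.13°.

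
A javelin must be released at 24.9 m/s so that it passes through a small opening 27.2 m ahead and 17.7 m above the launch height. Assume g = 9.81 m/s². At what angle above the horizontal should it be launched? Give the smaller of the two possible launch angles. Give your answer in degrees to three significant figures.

49.0°

Trajectory: y = x tanθ − g x² (1 + tan²θ)/(2v₀²). With x = 27.2, y = 17.7, v₀ = 24.9, g = 9.81:
5.853 tan²θ − 27.2 tanθ + (23.55) = 0.
tanθ = [27.2 ± √(27.2² − 4 × 5.853 × (23.55))] / (2 × 5.853) = (27.2 ± 13.73) / 11.71, giving tanθ = 1.151 or 3.496.
θ = 49.02° or 74.04°; the smaller is 49.02°.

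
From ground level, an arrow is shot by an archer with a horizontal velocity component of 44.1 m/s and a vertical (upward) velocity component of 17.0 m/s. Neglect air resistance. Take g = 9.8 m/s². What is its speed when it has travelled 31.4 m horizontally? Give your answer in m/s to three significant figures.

45.2 m/s

At x = 31.4 m, t = x/vₓ = 31.4/44.10 = 0.7120 s.
Vertical velocity there: v_y = v_y0 − g t = 17.00 − 9.80 × 0.7120 = 10.02 m/s.
Speed: √(vₓ² + v_y²) = √(44.10² + 10.02²) = 45.22 m/s.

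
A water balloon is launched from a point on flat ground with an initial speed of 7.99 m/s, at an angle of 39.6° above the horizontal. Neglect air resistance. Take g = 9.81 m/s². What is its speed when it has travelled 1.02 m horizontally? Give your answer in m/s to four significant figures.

7.066 m/s

vₓ = 7.990 cos 39.6° = 6.156 m/s; v_y0 = 7.990 sin 39.6° = 5.093 m/s.
x = vₓ t ⇒ t = 1.02/6.156 = 0.1657 s.
Vertical velocity there: v_y = v_y0 − g t = 5.093 − 9.81 × 0.1657 = 3.468 m/s.
Speed: √(vₓ² + v_y²) = √(6.156² + 3.468²) = 7.066 m/s.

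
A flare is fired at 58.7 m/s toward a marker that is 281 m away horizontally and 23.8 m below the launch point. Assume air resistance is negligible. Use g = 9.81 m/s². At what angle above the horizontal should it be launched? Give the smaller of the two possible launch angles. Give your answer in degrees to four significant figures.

20.31°

Trajectory: y = x tanθ − g x² (1 + tan²θ)/(2v₀²). With x = 281, y = −23.8, v₀ = 58.7, g = 9.81:
112.4 tan²θ − 281 tanθ + (88.60) = 0.
tanθ = [281 ± √(281² − 4 × 112.4 × (88.60))] / (2 × 112.4) = (281 ± 197.8) / 224.8, giving tanθ = 0.3701 or 2.130.
θ = 20.31° or 64.85°; the smaller is 20.31°.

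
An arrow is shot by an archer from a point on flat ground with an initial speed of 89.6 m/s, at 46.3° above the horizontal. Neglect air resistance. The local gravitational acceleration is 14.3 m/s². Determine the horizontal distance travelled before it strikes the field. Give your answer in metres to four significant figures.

Components: vₓ = 89.60 cos 46.3° = 61.90 m/s, v_y0 = 89.60 sin 46.3° = 64.78 m/s.
Flight time T = 2 v_y0 / g = 9.060 s.
Horizontal distance R = vₓ T = 61.90 × 9.060 = 560.8 m.

560.8 m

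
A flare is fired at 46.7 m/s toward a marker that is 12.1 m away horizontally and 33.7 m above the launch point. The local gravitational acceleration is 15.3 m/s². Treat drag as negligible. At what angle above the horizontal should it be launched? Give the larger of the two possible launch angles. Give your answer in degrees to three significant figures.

Trajectory: y = x tanθ − g x² (1 + tan²θ)/(2v₀²). With x = 12.1, y = 33.7, v₀ = 46.7, g = 15.3:
0.5136 tan²θ − 12.1 tanθ + (34.21) = 0.
tanθ = [12.1 ± √(12.1² − 4 × 0.5136 × (34.21))] / (2 × 0.5136) = (12.1 ± 8.725) / 1.027, giving tanθ = 3.286 or 20.27.
θ = 73.07° or 87.18°; the larger is 87.18°.

87.2°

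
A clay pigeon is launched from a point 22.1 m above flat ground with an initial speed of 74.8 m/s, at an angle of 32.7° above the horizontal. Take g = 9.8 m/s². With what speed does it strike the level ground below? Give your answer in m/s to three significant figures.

77.6 m/s

Resolve: vₓ = 74.80 cos 32.7° = 62.95 m/s and v_y0 = 74.80 sin 32.7° = 40.41 m/s.
Vertical motion (up positive, ground at y = 0): 4.900 t² − (40.41) t − 22.1 = 0, so t = (40.41 + √(40.41² + 2·9.80·22.1)) / 9.80 = (40.41 + 45.45) / 9.80 = 8.762 s.
Vertical velocity at impact: v_y = v_y0 − g t = 40.41 − 9.80 × 8.762 = −45.45 m/s.
Speed: |v| = √(vₓ² + v_y²) = √(62.95² + 45.45²) = 77.64 m/s.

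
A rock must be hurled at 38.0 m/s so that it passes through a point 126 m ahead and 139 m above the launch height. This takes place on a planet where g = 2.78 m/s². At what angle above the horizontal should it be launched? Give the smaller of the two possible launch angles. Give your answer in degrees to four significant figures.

Trajectory: y = x tanθ − g x² (1 + tan²θ)/(2v₀²). With x = 126, y = 139, v₀ = 38.0, g = 2.78:
15.28 tan²θ − 126 tanθ + (154.3) = 0.
tanθ = [126 ± √(126² − 4 × 15.28 × (154.3))] / (2 × 15.28) = (126 ± 80.28) / 30.56, giving tanθ = 1.496 or 6.749.
θ = 56.24° or 81.57°; the smaller is 56.24°.

56.24°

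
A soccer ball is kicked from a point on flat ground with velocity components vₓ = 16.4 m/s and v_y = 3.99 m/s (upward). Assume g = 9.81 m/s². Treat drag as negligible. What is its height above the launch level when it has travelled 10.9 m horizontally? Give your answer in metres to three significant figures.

0.485 m

At x = 10.9 m, t = x/vₓ = 10.9/16.40 = 0.6646 s.
Height: y = v_y0 t − ½ g t² = 3.990 × 0.6646 − 4.905 × 0.6646² = 2.652 − 2.167 = 0.4852 m.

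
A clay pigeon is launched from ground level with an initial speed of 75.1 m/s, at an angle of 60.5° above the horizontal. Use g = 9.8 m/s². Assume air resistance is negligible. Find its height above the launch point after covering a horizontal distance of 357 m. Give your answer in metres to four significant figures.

174.4 m

vₓ = 75.10 cos 60.5° = 36.98 m/s; v_y0 = 75.10 sin 60.5° = 65.36 m/s.
At x = 357 m, t = x/vₓ = 357/36.98 = 9.654 s.
Height: y = v_y0 t − ½ g t² = 65.36 × 9.654 − 4.900 × 9.654² = 631.0 − 456.6 = 174.4 m.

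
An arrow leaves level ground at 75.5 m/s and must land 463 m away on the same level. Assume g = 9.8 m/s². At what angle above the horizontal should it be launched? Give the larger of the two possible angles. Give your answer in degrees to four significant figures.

63.63°

R = v₀² sin 2θ / g gives sin 2θ = gR/v₀² = 9.80·463/75.5² = 0.7960.
2θ = 52.75° or 180° − 52.75° = 127.3°, so θ = 26.37° or 63.63°.
The larger angle is 63.63°.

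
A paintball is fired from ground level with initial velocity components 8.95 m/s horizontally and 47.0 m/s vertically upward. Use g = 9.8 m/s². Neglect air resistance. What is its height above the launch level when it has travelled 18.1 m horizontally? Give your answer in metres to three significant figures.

75.0 m

At x = 18.1 m, t = x/vₓ = 18.1/8.950 = 2.022 s.
Height: y = v_y0 t − ½ g t² = 47.00 × 2.022 − 4.900 × 2.022² = 95.05 − 20.04 = 75.01 m.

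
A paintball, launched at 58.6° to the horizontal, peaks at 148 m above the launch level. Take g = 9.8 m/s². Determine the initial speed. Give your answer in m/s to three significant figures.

63.1 m/s

At the peak v_y = 0, so v_y0 = √(2gH) = √(2 × 9.80 × 148) = 53.86 m/s.
v_y0 = v₀ sin θ ⇒ v₀ = 53.86 / sin 58.6° = 63.10 m/s.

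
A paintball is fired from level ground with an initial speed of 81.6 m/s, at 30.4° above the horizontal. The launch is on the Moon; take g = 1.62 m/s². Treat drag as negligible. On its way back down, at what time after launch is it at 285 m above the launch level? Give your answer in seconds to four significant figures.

42.75 s

Resolve: vₓ = 81.60 cos 30.4° = 70.38 m/s and v_y0 = 81.60 sin 30.4° = 41.29 m/s.
Require v_y0 t − ½ g t² = 285, i.e. 0.8100 t² − 41.29 t + 285 = 0.
t = [41.29 ± √(41.29² − 2·1.62·285)] / 1.62 = (41.29 ± 27.96) / 1.62, so t = 8.231 s or t = 42.75 s.
The descending-branch root is 42.75 s.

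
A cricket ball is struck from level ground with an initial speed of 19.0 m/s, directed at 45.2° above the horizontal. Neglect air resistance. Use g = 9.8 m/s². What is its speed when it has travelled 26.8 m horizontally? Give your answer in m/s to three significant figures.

14.7 m/s

Horizontal component vₓ = 19.00 cos 45.2° = 13.39 m/s; vertical v_y0 = 19.00 sin 45.2° = 13.48 m/s.
x = vₓ t ⇒ t = 26.8/13.39 = 2.002 s.
Vertical velocity there: v_y = v_y0 − g t = 13.48 − 9.80 × 2.002 = −6.136 m/s.
Speed: √(vₓ² + v_y²) = √(13.39² + 6.136²) = 14.73 m/s.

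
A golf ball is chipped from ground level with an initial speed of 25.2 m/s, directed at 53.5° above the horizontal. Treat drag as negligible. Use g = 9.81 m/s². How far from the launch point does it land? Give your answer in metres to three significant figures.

Resolve: vₓ = 25.20 cos 53.5° = 14.99 m/s and v_y0 = 25.20 sin 53.5° = 20.26 m/s.
Flight time T = 2 v_y0 / g = 4.130 s.
Horizontal distance R = vₓ T = 14.99 × 4.130 = 61.91 m.

61.9 m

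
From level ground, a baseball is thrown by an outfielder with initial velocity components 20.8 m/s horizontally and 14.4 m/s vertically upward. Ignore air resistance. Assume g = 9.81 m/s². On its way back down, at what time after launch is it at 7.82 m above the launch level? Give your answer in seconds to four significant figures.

2.216 s

Require v_y0 t − ½ g t² = 7.82, i.e. 4.905 t² − 14.40 t + 7.82 = 0.
Quadratic formula: t = (14.40 ± √53.932) / 9.81 = (14.40 ± 7.344) / 9.81 → t = 0.7193 s or 2.216 s.
The descending-branch root is 2.216 s.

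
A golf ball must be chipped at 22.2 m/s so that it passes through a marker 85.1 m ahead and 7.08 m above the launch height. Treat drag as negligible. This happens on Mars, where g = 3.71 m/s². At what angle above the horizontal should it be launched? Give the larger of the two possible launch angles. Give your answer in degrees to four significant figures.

69.30°

Trajectory: y = x tanθ − g x² (1 + tan²θ)/(2v₀²). With x = 85.1, y = 7.08, v₀ = 22.2, g = 3.71:
27.26 tan²θ − 85.1 tanθ + (34.34) = 0.
tanθ = [85.1 ± √(85.1² − 4 × 27.26 × (34.34))] / (2 × 27.26) = (85.1 ± 59.14) / 54.52, giving tanθ = 0.4761 or 2.646.
θ = 25.46° or 69.30°; the larger is 69.30°.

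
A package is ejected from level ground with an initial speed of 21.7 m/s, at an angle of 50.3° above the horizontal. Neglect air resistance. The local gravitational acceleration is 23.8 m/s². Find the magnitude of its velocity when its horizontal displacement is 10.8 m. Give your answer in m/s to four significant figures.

13.98 m/s

Resolve: vₓ = 21.70 cos 50.3° = 13.86 m/s and v_y0 = 21.70 sin 50.3° = 16.70 m/s.
At x = 10.8 m, t = x/vₓ = 10.8/13.86 = 0.7791 s.
Vertical velocity there: v_y = v_y0 − g t = 16.70 − 23.8 × 0.7791 = −1.848 m/s.
Speed: √(vₓ² + v_y²) = √(13.86² + 1.848²) = 13.98 m/s.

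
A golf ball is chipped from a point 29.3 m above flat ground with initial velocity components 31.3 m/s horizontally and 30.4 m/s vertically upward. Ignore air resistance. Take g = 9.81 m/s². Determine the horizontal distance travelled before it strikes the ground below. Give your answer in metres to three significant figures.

221 m

With up positive and y = 0 at the ground: y(t) = 29.3 + (30.40) t − 4.905 t². Setting y = 0 and taking the positive root: t = [30.40 + √(30.40² + 2·9.81·29.3)] / 9.81 = (30.40 + 38.72) / 9.81 = 7.046 s.
Horizontal distance: R = vₓ t = 31.30 × 7.046 = 220.5 m.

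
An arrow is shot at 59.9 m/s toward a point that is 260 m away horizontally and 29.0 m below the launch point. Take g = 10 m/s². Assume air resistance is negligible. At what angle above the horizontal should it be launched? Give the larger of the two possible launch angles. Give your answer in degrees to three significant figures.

Trajectory: y = x tanθ − g x² (1 + tan²θ)/(2v₀²). With x = 260, y = −29.0, v₀ = 59.9, g = 10.0:
94.20 tan²θ − 260 tanθ + (65.20) = 0.
tanθ = [260 ± √(260² − 4 × 94.20 × (65.20))] / (2 × 94.20) = (260 ± 207.4) / 188.4, giving tanθ = 0.2790 or 2.481.
θ = 15.59° or 68.05°; the larger is 68.05°.

68.0°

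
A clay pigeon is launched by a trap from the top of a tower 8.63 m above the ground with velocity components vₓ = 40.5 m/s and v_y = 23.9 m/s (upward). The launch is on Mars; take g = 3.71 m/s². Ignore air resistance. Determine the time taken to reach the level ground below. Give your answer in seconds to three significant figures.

Vertical motion (up positive, ground at y = 0): 1.855 t² − (23.90) t − 8.63 = 0, so t = (23.90 + √(23.90² + 2·3.71·8.63)) / 3.71 = (23.90 + 25.20) / 3.71 = 13.24 s.

13.2 s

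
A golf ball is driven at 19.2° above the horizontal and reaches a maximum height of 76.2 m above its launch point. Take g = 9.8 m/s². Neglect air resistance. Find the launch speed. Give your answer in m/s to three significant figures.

At the peak v_y = 0, so v_y0 = √(2gH) = √(2 × 9.80 × 76.2) = 38.65 m/s.
v_y0 = v₀ sin θ ⇒ v₀ = 38.65 / sin 19.2° = 117.5 m/s.

118 m/s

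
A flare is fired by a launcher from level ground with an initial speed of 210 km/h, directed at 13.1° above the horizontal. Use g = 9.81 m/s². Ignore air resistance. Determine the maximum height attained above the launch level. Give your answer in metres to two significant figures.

8.9 m

Convert: 210 km/h = 210/3.6 = 58.33 m/s.
Components: vₓ = 58.33 cos 13.1° = 56.82 m/s, v_y0 = 58.33 sin 13.1° = 13.22 m/s.
Maximum height: H = v_y0² / (2g) = 13.22² / (2 × 9.81) = 8.909 m.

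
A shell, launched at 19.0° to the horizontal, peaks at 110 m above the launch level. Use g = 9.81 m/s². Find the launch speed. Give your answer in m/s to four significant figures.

142.7 m/s

At the peak v_y = 0, so v_y0 = √(2gH) = √(2 × 9.81 × 110) = 46.46 m/s.
v_y0 = v₀ sin θ ⇒ v₀ = 46.46 / sin 19.0° = 142.7 m/s.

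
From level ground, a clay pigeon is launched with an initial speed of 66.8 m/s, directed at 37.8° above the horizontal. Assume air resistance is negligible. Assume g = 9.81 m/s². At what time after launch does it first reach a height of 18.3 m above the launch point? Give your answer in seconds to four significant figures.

Resolve: vₓ = 66.80 cos 37.8° = 52.78 m/s and v_y0 = 66.80 sin 37.8° = 40.94 m/s.
Set y = v_y0 t − ½ g t² = 18.3: 4.905 t² − 40.94 t + 18.3 = 0.
Quadratic formula: t = (40.94 ± √1317.2) / 9.81 = (40.94 ± 36.29) / 9.81 → t = 0.4739 s or 7.873 s.
The first (ascending) time is 0.4739 s.

0.4739 s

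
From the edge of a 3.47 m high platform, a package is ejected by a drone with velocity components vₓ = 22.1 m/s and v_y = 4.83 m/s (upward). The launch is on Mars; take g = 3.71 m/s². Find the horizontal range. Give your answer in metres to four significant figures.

With up positive and y = 0 at the ground: y(t) = 3.47 + (4.830) t − 1.855 t². Setting y = 0 and taking the positive root: t = [4.830 + √(4.830² + 2·3.71·3.47)] / 3.71 = (4.830 + 7.005) / 3.71 = 3.190 s.
Horizontal distance: R = vₓ t = 22.10 × 3.190 = 70.50 m.

70.50 m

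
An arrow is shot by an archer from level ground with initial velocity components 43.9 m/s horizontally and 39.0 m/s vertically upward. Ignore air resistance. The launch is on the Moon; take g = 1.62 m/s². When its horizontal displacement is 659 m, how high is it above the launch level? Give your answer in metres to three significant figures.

403 m

x = vₓ t ⇒ t = 659/43.90 = 15.01 s.
Height: y = v_y0 t − ½ g t² = 39.00 × 15.01 − 0.8100 × 15.01² = 585.4 − 182.5 = 402.9 m.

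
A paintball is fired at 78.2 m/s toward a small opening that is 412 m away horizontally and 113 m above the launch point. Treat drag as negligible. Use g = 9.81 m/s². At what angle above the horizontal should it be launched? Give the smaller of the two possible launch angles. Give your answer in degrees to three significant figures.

Trajectory: y = x tanθ − g x² (1 + tan²θ)/(2v₀²). With x = 412, y = 113, v₀ = 78.2, g = 9.81:
136.2 tan²θ − 412 tanθ + (249.2) = 0.
tanθ = [412 ± √(412² − 4 × 136.2 × (249.2))] / (2 × 136.2) = (412 ± 184.5) / 272.3, giving tanθ = 0.8353 or 2.191.
θ = 39.87° or 65.46°; the smaller is 39.87°.

39.9°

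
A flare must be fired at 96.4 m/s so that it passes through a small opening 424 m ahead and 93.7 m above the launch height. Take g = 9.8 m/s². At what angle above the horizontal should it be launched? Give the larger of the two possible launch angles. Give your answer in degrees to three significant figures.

75.9°

Trajectory: y = x tanθ − g x² (1 + tan²θ)/(2v₀²). With x = 424, y = 93.7, v₀ = 96.4, g = 9.80:
94.79 tan²θ − 424 tanθ + (188.5) = 0.
tanθ = [424 ± √(424² − 4 × 94.79 × (188.5))] / (2 × 94.79) = (424 ± 329.1) / 189.6, giving tanθ = 0.5006 or 3.972.
θ = 26.59° or 75.87°; the larger is 75.87°.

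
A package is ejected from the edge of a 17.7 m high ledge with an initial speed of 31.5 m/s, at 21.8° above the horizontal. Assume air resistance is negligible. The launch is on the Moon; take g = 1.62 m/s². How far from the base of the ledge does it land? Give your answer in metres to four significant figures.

462.8 m

Components: vₓ = 31.50 cos 21.8° = 29.25 m/s, v_y0 = 31.50 sin 21.8° = 11.70 m/s.
Vertical motion (up positive, ground at y = 0): 0.8100 t² − (11.70) t − 17.7 = 0, so t = (11.70 + √(11.70² + 2·1.62·17.7)) / 1.62 = (11.70 + 13.94) / 1.62 = 15.82 s.
Horizontal distance: R = vₓ t = 29.25 × 15.82 = 462.8 m.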